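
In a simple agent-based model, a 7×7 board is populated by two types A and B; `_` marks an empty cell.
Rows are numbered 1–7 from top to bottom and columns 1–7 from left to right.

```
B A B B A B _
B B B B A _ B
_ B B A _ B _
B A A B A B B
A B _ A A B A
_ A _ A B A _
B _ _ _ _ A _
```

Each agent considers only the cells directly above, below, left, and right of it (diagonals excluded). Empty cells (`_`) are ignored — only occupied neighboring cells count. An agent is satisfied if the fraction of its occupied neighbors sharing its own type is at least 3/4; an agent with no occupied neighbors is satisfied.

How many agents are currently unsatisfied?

27

Row 1: (1,1)B 1/2 ✗ · (1,2)A 0/3 ✗ · (1,3)B 2/3 ✗ · (1,4)B 2/3 ✗ · (1,5)A 1/3 ✗ · (1,6)B 0/1 ✗
Row 2: (2,1)B 2/2 ✓ · (2,2)B 3/4 ✓ · (2,3)B 4/4 ✓ · (2,4)B 2/4 ✗ · (2,5)A 1/2 ✗ · (2,7)B 0/0 ✓
Row 3: (3,2)B 2/3 ✗ · (3,3)B 2/4 ✗ · (3,4)A 0/3 ✗ · (3,6)B 1/1 ✓
Row 4: (4,1)B 0/2 ✗ · (4,2)A 1/4 ✗ · (4,3)A 1/3 ✗ · (4,4)B 0/4 ✗ · (4,5)A 1/3 ✗ · (4,6)B 3/4 ✓ · (4,7)B 1/2 ✗
Row 5: (5,1)A 0/2 ✗ · (5,2)B 0/3 ✗ · (5,4)A 2/3 ✗ · (5,5)A 2/4 ✗ · (5,6)B 1/4 ✗ · (5,7)A 0/2 ✗
Row 6: (6,2)A 0/1 ✗ · (6,4)A 1/2 ✗ · (6,5)B 0/3 ✗ · (6,6)A 1/3 ✗
Row 7: (7,1)B 0/0 ✓ · (7,6)A 1/1 ✓
Unsatisfied: (1,1), (1,2), (1,3), (1,4), (1,5), (1,6), (2,4), (2,5), (3,2), (3,3), (3,4), (4,1), (4,2), (4,3), (4,4), (4,5), (4,7), (5,1), (5,2), (5,4), (5,5), (5,6), (5,7), (6,2), (6,4), (6,5), (6,6) — 27 in total.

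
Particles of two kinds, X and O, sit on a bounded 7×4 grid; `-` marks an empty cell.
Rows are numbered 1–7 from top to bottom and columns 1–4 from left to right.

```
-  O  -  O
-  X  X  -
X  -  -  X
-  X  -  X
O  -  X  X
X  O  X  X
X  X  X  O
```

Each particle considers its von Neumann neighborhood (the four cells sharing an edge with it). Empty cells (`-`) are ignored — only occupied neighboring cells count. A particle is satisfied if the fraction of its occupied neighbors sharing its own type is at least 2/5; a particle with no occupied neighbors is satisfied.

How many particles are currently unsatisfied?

5

(1,2)O 0/1 not
(1,4)O 0/0 satisfied
(2,2)X 1/2 satisfied
(2,3)X 1/1 satisfied
(3,1)X 0/0 satisfied
(3,4)X 1/1 satisfied
(4,2)X 0/0 satisfied
(4,4)X 2/2 satisfied
(5,1)O 0/1 not
(5,3)X 2/2 satisfied
(5,4)X 3/3 satisfied
(6,1)X 1/3 not
(6,2)O 0/3 not
(6,3)X 3/4 satisfied
(6,4)X 2/3 satisfied
(7,1)X 2/2 satisfied
(7,2)X 2/3 satisfied
(7,3)X 2/3 satisfied
(7,4)O 0/2 not
Unsatisfied: (1,2), (5,1), (6,1), (6,2), (7,4) — 5 in total.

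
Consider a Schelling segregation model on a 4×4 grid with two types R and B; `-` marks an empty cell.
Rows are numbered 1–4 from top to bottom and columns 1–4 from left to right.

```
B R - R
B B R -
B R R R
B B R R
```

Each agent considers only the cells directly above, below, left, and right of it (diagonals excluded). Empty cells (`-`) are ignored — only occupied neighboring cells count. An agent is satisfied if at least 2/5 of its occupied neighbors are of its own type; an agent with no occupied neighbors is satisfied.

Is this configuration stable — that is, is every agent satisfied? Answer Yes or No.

(1,1)B 1/2 ✓
(1,2)R 0/2 ✗
(1,4)R 0/0 ✓
(2,1)B 3/3 ✓
(2,2)B 1/4 ✗
(2,3)R 1/2 ✓
(3,1)B 2/3 ✓
(3,2)R 1/4 ✗
(3,3)R 4/4 ✓
(3,4)R 2/2 ✓
(4,1)B 2/2 ✓
(4,2)B 1/3 ✗
(4,3)R 2/3 ✓
(4,4)R 2/2 ✓
For instance (1,2) has only 0/2 same-type neighbors, below 2/5.

No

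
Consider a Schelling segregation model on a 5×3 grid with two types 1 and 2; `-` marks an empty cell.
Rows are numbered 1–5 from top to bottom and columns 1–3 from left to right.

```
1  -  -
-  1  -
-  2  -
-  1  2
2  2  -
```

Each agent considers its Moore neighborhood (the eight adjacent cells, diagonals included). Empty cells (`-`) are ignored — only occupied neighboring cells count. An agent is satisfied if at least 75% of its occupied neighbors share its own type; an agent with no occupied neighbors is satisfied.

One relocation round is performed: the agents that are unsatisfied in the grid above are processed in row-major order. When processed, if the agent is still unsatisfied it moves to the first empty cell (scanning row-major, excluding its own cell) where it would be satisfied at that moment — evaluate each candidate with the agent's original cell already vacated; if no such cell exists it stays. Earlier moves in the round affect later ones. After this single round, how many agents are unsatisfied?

0

Initially unsatisfied (in order): (2,2), (3,2), (4,2), (4,3), (5,1), (5,2).
  (2,2) → (1,2).
  (3,2): no empty cell satisfies it; stays.
  (4,2) → (1,3).
  (4,3): now satisfied by earlier moves; stays.
  (5,1): now satisfied by earlier moves; stays.
  (5,2): now satisfied by earlier moves; stays.
Resulting grid:
1 1 1
- - -
- 2 -
- - 2
2 2 -
All satisfied now.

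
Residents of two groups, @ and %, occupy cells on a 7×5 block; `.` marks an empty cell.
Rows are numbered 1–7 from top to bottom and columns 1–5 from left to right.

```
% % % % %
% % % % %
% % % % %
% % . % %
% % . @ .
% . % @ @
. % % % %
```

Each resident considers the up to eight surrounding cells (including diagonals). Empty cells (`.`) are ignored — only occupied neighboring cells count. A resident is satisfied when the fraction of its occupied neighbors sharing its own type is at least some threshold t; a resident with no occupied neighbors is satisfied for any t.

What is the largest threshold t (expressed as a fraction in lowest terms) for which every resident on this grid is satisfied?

Row 1: (1,1)% 3/3 · (1,2)% 5/5 · (1,3)% 5/5 · (1,4)% 5/5 · (1,5)% 3/3
Row 2: (2,1)% 5/5 · (2,2)% 8/8 · (2,3)% 8/8 · (2,4)% 8/8 · (2,5)% 5/5
Row 3: (3,1)% 5/5 · (3,2)% 7/7 · (3,3)% 7/7 · (3,4)% 7/7 · (3,5)% 5/5
Row 4: (4,1)% 5/5 · (4,2)% 6/6 · (4,4)% 4/5 · (4,5)% 3/4
Row 5: (5,1)% 4/4 · (5,2)% 5/5 · (5,4)@ 2/5
Row 6: (6,1)% 3/3 · (6,3)% 4/6 · (6,4)@ 2/6 · (6,5)@ 2/4
Row 7: (7,2)% 3/3 · (7,3)% 3/4 · (7,4)% 3/5 · (7,5)% 1/3
The smallest same-type fraction is 2/6 at (6,4), which reduces to 1/3. Any threshold above that leaves this resident unsatisfied.

1/3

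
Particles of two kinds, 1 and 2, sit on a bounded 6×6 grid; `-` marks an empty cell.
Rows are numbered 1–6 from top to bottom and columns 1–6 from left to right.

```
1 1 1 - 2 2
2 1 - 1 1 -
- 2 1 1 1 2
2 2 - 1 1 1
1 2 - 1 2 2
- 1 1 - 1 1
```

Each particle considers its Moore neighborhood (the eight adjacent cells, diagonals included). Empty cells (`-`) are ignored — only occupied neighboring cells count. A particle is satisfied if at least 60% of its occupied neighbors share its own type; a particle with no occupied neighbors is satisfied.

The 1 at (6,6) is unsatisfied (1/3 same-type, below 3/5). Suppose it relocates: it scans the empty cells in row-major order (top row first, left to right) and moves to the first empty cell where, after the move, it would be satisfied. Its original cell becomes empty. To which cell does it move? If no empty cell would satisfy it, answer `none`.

(1,4)

Vacating (6,6). Empty cells in order:
  (1,4): 3/4 same-type → satisfied — stop here.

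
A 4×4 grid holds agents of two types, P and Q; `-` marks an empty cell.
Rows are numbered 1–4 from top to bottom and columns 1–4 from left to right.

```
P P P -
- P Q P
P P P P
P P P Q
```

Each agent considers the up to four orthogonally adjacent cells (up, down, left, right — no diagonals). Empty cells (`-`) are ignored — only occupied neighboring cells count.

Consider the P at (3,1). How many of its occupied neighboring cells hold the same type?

Occupied neighbors of (3,1): (4,1)=P, (3,2)=P.
Same type (P): 2 of 2.

2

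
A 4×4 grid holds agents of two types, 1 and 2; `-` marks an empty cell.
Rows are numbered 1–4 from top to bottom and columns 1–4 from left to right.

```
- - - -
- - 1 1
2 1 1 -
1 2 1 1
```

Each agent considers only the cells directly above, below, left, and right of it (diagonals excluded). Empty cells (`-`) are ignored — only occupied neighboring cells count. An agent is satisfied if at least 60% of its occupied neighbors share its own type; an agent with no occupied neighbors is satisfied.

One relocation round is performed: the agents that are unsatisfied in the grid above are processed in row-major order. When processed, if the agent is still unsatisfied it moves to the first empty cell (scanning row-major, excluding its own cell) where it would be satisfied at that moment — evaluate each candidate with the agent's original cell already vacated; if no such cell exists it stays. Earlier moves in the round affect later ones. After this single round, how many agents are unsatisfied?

Initially unsatisfied (in order): (3,1), (3,2), (4,1), (4,2).
  (3,1) → (1,1).
  (3,2) → (1,3).
  (4,1) → (1,4).
  (4,2) → (2,1).
Resulting grid:
2 - 1 1
2 - 1 1
- - 1 -
- - 1 1
All satisfied now.

0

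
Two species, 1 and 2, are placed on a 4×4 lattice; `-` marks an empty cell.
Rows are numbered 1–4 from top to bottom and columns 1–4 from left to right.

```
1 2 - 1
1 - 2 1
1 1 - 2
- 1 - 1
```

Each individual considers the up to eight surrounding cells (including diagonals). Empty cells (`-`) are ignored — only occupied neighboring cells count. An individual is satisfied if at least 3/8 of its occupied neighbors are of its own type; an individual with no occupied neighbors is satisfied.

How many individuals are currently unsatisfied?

Row 1: (1,1)1 1/2 ok · (1,2)2 1/3 unhappy · (1,4)1 1/2 ok
Row 2: (2,1)1 3/4 ok · (2,3)2 2/5 ok · (2,4)1 1/3 unhappy
Row 3: (3,1)1 3/3 ok · (3,2)1 3/4 ok · (3,4)2 1/3 unhappy
Row 4: (4,2)1 2/2 ok · (4,4)1 0/1 unhappy
Unsatisfied: (1,2), (2,4), (3,4), (4,4) — 4 in total.

4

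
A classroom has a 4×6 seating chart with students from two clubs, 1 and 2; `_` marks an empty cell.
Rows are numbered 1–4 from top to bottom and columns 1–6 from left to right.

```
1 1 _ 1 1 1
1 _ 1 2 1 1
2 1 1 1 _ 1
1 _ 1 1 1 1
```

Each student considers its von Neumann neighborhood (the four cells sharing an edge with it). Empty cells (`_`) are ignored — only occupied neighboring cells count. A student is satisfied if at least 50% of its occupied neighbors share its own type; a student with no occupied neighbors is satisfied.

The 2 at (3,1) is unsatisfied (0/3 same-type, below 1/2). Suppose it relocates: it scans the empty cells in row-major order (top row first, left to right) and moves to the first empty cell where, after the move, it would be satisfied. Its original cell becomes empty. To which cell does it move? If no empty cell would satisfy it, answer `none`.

none

Vacating (3,1). Empty cells in order:
  (1,3): 0/3 same-type → still unsatisfied.
  (2,2): 0/4 same-type → still unsatisfied.
  (3,5): 0/4 same-type → still unsatisfied.
  (4,2): 0/3 same-type → still unsatisfied.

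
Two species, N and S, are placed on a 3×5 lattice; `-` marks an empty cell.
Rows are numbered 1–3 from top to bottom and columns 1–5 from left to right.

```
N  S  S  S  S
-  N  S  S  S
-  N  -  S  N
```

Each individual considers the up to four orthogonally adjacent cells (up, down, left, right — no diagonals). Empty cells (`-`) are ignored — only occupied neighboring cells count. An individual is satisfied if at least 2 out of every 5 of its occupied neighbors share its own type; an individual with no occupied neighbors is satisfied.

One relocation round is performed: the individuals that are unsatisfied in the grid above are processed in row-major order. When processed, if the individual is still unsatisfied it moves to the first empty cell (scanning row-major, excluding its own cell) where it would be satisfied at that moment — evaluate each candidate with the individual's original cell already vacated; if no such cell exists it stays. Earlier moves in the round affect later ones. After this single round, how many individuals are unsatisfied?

Initially unsatisfied (in order): (1,1), (1,2), (2,2), (3,5).
  (1,1) → (2,1).
  (1,2): now satisfied by earlier moves; stays.
  (2,2): now satisfied by earlier moves; stays.
  (3,5) → (1,1).
Resulting grid:
N S S S S
N N S S S
- N - S -
Unsatisfied now: (1,2).

1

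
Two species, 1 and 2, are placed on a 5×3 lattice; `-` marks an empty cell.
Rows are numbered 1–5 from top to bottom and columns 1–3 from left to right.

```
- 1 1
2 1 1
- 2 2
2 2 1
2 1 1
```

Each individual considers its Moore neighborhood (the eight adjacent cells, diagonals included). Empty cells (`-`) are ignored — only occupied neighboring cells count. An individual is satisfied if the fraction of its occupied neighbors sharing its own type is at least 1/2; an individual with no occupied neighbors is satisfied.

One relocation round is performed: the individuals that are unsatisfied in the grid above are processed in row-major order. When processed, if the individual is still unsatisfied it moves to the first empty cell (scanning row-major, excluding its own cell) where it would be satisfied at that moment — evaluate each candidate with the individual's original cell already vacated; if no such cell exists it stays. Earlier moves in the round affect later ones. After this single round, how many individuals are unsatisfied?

2

Initially unsatisfied (in order): (2,1), (3,3), (4,3), (5,2).
  (2,1) → (3,1).
  (3,3) → (2,1).
  (4,3): now satisfied by earlier moves; stays.
  (5,2) → (1,1).
Resulting grid:
1 1 1
2 1 1
2 2 -
2 2 1
2 - 1
Unsatisfied now: (2,1), (4,3).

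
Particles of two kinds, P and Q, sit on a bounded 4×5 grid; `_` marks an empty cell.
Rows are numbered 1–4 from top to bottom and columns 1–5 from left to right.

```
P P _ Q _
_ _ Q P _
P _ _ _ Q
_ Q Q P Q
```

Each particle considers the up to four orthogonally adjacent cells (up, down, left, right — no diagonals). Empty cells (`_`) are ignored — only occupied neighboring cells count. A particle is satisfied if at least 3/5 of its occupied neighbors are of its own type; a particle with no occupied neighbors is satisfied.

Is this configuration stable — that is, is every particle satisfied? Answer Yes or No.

No

Row 1: (1,1)P 1/1 ✓ · (1,2)P 1/1 ✓ · (1,4)Q 0/1 ✗
Row 2: (2,3)Q 0/1 ✗ · (2,4)P 0/2 ✗
Row 3: (3,1)P 0/0 ✓ · (3,5)Q 1/1 ✓
Row 4: (4,2)Q 1/1 ✓ · (4,3)Q 1/2 ✗ · (4,4)P 0/2 ✗ · (4,5)Q 1/2 ✗
For instance (1,4) has only 0/1 same-type neighbors, below 3/5.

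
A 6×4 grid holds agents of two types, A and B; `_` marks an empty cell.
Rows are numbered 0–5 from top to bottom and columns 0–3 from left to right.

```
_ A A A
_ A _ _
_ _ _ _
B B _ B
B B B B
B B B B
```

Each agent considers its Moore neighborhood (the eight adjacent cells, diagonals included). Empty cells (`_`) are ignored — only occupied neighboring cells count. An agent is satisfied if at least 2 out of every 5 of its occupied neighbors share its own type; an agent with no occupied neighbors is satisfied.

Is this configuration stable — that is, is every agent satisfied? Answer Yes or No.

Yes

(0,1)A 2/2 ✓
(0,2)A 3/3 ✓
(0,3)A 1/1 ✓
(1,1)A 2/2 ✓
(3,0)B 3/3 ✓
(3,1)B 4/4 ✓
(3,3)B 2/2 ✓
(4,0)B 5/5 ✓
(4,1)B 7/7 ✓
(4,2)B 7/7 ✓
(4,3)B 4/4 ✓
(5,0)B 3/3 ✓
(5,1)B 5/5 ✓
(5,2)B 5/5 ✓
(5,3)B 3/3 ✓
All meet the threshold, so the configuration is stable.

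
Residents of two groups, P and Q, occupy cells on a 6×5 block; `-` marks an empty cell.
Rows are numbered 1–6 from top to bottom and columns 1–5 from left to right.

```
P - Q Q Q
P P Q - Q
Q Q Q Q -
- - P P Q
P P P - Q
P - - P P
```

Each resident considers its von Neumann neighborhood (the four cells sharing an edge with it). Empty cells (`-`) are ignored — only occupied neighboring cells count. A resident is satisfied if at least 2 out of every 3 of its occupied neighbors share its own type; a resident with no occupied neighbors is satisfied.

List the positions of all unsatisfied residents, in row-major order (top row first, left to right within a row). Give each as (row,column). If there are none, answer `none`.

(1,1)P 1/1 ✓
(1,3)Q 2/2 ✓
(1,4)Q 2/2 ✓
(1,5)Q 2/2 ✓
(2,1)P 2/3 ✓
(2,2)P 1/3 ✗
(2,3)Q 2/3 ✓
(2,5)Q 1/1 ✓
(3,1)Q 1/2 ✗
(3,2)Q 2/3 ✓
(3,3)Q 3/4 ✓
(3,4)Q 1/2 ✗
(4,3)P 2/3 ✓
(4,4)P 1/3 ✗
(4,5)Q 1/2 ✗
(5,1)P 2/2 ✓
(5,2)P 2/2 ✓
(5,3)P 2/2 ✓
(5,5)Q 1/2 ✗
(6,1)P 1/1 ✓
(6,4)P 1/1 ✓
(6,5)P 1/2 ✗

(2,2), (3,1), (3,4), (4,4), (4,5), (5,5), (6,5)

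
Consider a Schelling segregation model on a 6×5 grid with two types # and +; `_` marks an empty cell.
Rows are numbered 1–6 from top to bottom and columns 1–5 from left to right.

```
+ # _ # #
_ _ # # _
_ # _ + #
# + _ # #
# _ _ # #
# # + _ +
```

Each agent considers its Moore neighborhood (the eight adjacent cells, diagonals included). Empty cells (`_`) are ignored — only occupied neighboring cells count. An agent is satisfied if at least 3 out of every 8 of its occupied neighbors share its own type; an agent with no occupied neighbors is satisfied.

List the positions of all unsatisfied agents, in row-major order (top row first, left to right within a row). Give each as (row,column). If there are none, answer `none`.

(1,1), (3,4), (4,2), (6,3), (6,5)

(1,1)+ 0/1 not
(1,2)# 1/2 satisfied
(1,4)# 3/3 satisfied
(1,5)# 2/2 satisfied
(2,3)# 4/5 satisfied
(2,4)# 4/5 satisfied
(3,2)# 2/3 satisfied
(3,4)+ 0/5 not
(3,5)# 3/4 satisfied
(4,1)# 2/3 satisfied
(4,2)+ 0/3 not
(4,4)# 4/5 satisfied
(4,5)# 4/5 satisfied
(5,1)# 3/4 satisfied
(5,4)# 3/5 satisfied
(5,5)# 3/4 satisfied
(6,1)# 2/2 satisfied
(6,2)# 2/3 satisfied
(6,3)+ 0/2 not
(6,5)+ 0/2 not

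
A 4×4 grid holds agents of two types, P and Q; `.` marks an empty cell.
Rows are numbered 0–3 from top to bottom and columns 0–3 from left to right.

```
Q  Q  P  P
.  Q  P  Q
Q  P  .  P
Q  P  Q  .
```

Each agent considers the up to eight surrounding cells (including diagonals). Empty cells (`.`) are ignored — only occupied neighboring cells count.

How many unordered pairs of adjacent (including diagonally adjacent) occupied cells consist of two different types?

16

Scan each occupied cell's neighbors to the right and below (and the two forward diagonals) so each pair is counted once.
Row 0: Q(0,0)–Q(0,1)= Q(0,0)–Q(1,1)= Q(0,1)–P(0,2)≠ Q(0,1)–Q(1,1)= Q(0,1)–P(1,2)≠ P(0,2)–P(0,3)= P(0,2)–P(1,2)= P(0,2)–Q(1,3)≠ P(0,2)–Q(1,1)≠ P(0,3)–Q(1,3)≠ P(0,3)–P(1,2)=  → 5/11 unlike.
Row 1: Q(1,1)–P(1,2)≠ Q(1,1)–P(2,1)≠ Q(1,1)–Q(2,0)= P(1,2)–Q(1,3)≠ P(1,2)–P(2,3)= P(1,2)–P(2,1)= Q(1,3)–P(2,3)≠  → 4/7 unlike.
Row 2: Q(2,0)–P(2,1)≠ Q(2,0)–Q(3,0)= Q(2,0)–P(3,1)≠ P(2,1)–P(3,1)= P(2,1)–Q(3,2)≠ P(2,1)–Q(3,0)≠ P(2,3)–Q(3,2)≠  → 5/7 unlike.
Row 3: Q(3,0)–P(3,1)≠ P(3,1)–Q(3,2)≠  → 2/2 unlike.
Total adjacent occupied pairs: 27; unlike-type pairs: 16.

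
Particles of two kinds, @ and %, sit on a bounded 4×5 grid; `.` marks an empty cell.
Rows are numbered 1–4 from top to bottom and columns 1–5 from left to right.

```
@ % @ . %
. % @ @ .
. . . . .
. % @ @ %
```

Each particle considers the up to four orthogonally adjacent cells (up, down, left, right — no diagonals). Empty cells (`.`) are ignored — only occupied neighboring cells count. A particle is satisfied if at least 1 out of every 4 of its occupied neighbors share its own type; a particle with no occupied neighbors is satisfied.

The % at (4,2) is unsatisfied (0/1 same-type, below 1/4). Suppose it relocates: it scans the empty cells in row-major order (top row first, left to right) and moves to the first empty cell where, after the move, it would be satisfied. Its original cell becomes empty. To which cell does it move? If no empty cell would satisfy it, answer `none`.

(1,4)

Vacating (4,2). Empty cells in order:
  (1,4): 1/3 same-type → satisfied — stop here.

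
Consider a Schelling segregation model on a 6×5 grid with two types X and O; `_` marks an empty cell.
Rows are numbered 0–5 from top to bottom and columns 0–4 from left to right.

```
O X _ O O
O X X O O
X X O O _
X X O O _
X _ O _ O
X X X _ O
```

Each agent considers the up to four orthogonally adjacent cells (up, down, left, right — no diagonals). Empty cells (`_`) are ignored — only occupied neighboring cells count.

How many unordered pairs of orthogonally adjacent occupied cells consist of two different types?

8

Scan each occupied cell's neighbors to the right and below so each pair is counted once.
Row 0: O(0,0)–X(0,1)≠ O(0,0)–O(1,0)= X(0,1)–X(1,1)= O(0,3)–O(0,4)= O(0,3)–O(1,3)= O(0,4)–O(1,4)=  → 1/6 unlike.
Row 1: O(1,0)–X(1,1)≠ O(1,0)–X(2,0)≠ X(1,1)–X(1,2)= X(1,1)–X(2,1)= X(1,2)–O(1,3)≠ X(1,2)–O(2,2)≠ O(1,3)–O(1,4)= O(1,3)–O(2,3)=  → 4/8 unlike.
Row 2: X(2,0)–X(2,1)= X(2,0)–X(3,0)= X(2,1)–O(2,2)≠ X(2,1)–X(3,1)= O(2,2)–O(2,3)= O(2,2)–O(3,2)= O(2,3)–O(3,3)=  → 1/7 unlike.
Row 3: X(3,0)–X(3,1)= X(3,0)–X(4,0)= X(3,1)–O(3,2)≠ O(3,2)–O(3,3)= O(3,2)–O(4,2)=  → 1/5 unlike.
Row 4: X(4,0)–X(5,0)= O(4,2)–X(5,2)≠ O(4,4)–O(5,4)=  → 1/3 unlike.
Row 5: X(5,0)–X(5,1)= X(5,1)–X(5,2)=  → 0/2 unlike.
Total adjacent occupied pairs: 31; unlike-type pairs: 8.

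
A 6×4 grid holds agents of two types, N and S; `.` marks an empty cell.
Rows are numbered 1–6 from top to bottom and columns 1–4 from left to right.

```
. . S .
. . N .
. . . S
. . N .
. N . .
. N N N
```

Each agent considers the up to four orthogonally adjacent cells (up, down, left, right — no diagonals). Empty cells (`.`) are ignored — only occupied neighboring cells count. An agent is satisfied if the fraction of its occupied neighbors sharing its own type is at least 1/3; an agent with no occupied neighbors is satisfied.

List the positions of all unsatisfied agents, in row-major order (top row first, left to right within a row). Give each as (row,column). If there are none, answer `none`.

Row 1: (1,3)S 0/1 unhappy
Row 2: (2,3)N 0/1 unhappy
Row 3: (3,4)S 0/0 ok
Row 4: (4,3)N 0/0 ok
Row 5: (5,2)N 1/1 ok
Row 6: (6,2)N 2/2 ok · (6,3)N 2/2 ok · (6,4)N 1/1 ok

(1,3), (2,3)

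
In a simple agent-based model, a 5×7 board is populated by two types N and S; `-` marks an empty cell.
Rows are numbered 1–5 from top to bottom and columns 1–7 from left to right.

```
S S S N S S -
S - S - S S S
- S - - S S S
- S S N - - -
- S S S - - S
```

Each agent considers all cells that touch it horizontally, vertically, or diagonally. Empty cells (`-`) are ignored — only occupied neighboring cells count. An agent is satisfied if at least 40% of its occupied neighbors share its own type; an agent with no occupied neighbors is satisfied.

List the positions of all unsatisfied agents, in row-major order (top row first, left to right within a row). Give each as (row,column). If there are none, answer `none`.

Row 1: (1,1)S 2/2 satisfied · (1,2)S 4/4 satisfied · (1,3)S 2/3 satisfied · (1,4)N 0/4 not · (1,5)S 3/4 satisfied · (1,6)S 4/4 satisfied
Row 2: (2,1)S 3/3 satisfied · (2,3)S 3/4 satisfied · (2,5)S 5/6 satisfied · (2,6)S 7/7 satisfied · (2,7)S 4/4 satisfied
Row 3: (3,2)S 4/4 satisfied · (3,5)S 3/4 satisfied · (3,6)S 5/5 satisfied · (3,7)S 3/3 satisfied
Row 4: (4,2)S 4/4 satisfied · (4,3)S 5/6 satisfied · (4,4)N 0/4 not
Row 5: (5,2)S 3/3 satisfied · (5,3)S 4/5 satisfied · (5,4)S 2/3 satisfied · (5,7)S 0/0 satisfied

(1,4), (4,4)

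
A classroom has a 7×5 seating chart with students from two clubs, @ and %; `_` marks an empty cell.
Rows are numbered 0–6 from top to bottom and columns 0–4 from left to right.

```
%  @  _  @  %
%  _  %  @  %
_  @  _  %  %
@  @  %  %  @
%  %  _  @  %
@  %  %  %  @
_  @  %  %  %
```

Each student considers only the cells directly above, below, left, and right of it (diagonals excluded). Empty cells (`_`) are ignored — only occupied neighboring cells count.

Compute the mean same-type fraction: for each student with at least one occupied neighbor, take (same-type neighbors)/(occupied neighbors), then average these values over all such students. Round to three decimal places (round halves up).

0.445

(0,0)% 1/2
(0,1)@ 0/1
(0,3)@ 1/2
(0,4)% 1/2
(1,0)% 1/1
(1,2)% 0/1
(1,3)@ 1/4
(1,4)% 2/3
(2,1)@ 1/1
(2,3)% 2/3
(2,4)% 2/3
(3,0)@ 1/2
(3,1)@ 2/4
(3,2)% 1/2
(3,3)% 2/4
(3,4)@ 0/3
(4,0)% 1/3
(4,1)% 2/3
(4,3)@ 0/3
(4,4)% 0/3
(5,0)@ 0/2
(5,1)% 2/4
(5,2)% 3/3
(5,3)% 2/4
(5,4)@ 0/3
(6,1)@ 0/2
(6,2)% 2/3
(6,3)% 3/3
(6,4)% 1/2
Sum over 29 students: 1/2 + 0/1 + 1/2 + 1/2 + 1/1 + 0/1 + 1/4 + 2/3 + 1/1 + 2/3 + 2/3 + 1/2 + 2/4 + 1/2 + 2/4 + 0/3 + 1/3 + 2/3 + 0/3 + 0/3 + 0/2 + 2/4 + 3/3 + 2/4 + 0/3 + 0/2 + 2/3 + 3/3 + 1/2 = 155/12; mean = 155/12 ÷ 29 = 155/348 = 0.445402… → 0.445.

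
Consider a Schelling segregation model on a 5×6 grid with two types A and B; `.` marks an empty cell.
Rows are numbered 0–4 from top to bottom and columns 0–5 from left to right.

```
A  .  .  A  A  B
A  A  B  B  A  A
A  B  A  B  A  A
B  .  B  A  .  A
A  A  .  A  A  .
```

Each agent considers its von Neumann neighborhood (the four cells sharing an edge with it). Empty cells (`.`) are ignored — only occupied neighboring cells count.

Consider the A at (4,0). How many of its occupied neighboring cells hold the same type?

Occupied neighbors of (4,0): (3,0)=B, (4,1)=A.
Same type (A): 1 of 2.

1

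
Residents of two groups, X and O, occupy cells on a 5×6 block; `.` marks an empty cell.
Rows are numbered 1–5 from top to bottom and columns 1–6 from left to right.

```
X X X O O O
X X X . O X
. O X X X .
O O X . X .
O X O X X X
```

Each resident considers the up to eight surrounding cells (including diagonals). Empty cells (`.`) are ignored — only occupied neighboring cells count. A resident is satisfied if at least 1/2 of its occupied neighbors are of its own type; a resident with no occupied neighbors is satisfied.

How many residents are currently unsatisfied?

4

(1,1)X 3/3 ✓
(1,2)X 5/5 ✓
(1,3)X 3/4 ✓
(1,4)O 2/4 ✓
(1,5)O 3/4 ✓
(1,6)O 2/3 ✓
(2,1)X 3/4 ✓
(2,2)X 6/7 ✓
(2,3)X 5/7 ✓
(2,5)O 3/6 ✓
(2,6)X 1/4 ✗
(3,2)O 2/7 ✗
(3,3)X 4/6 ✓
(3,4)X 5/6 ✓
(3,5)X 3/4 ✓
(4,1)O 3/4 ✓
(4,2)O 4/7 ✓
(4,3)X 4/7 ✓
(4,5)X 5/5 ✓
(5,1)O 2/3 ✓
(5,2)X 1/5 ✗
(5,3)O 1/4 ✗
(5,4)X 3/4 ✓
(5,5)X 3/3 ✓
(5,6)X 2/2 ✓
Unsatisfied: (2,6), (3,2), (5,2), (5,3) — 4 in total.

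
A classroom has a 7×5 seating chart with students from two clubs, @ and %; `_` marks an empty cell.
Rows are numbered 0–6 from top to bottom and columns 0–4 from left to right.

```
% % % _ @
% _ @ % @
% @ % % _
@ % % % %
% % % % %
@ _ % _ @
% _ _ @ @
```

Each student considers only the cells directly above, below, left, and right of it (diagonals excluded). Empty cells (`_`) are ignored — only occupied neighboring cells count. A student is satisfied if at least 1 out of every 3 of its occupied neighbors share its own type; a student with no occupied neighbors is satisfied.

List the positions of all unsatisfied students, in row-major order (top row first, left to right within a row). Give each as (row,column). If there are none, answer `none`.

(0,0)% 2/2 ok
(0,1)% 2/2 ok
(0,2)% 1/2 ok
(0,4)@ 1/1 ok
(1,0)% 2/2 ok
(1,2)@ 0/3 unhappy
(1,3)% 1/3 ok
(1,4)@ 1/2 ok
(2,0)% 1/3 ok
(2,1)@ 0/3 unhappy
(2,2)% 2/4 ok
(2,3)% 3/3 ok
(3,0)@ 0/3 unhappy
(3,1)% 2/4 ok
(3,2)% 4/4 ok
(3,3)% 4/4 ok
(3,4)% 2/2 ok
(4,0)% 1/3 ok
(4,1)% 3/3 ok
(4,2)% 4/4 ok
(4,3)% 3/3 ok
(4,4)% 2/3 ok
(5,0)@ 0/2 unhappy
(5,2)% 1/1 ok
(5,4)@ 1/2 ok
(6,0)% 0/1 unhappy
(6,3)@ 1/1 ok
(6,4)@ 2/2 ok

(1,2), (2,1), (3,0), (5,0), (6,0)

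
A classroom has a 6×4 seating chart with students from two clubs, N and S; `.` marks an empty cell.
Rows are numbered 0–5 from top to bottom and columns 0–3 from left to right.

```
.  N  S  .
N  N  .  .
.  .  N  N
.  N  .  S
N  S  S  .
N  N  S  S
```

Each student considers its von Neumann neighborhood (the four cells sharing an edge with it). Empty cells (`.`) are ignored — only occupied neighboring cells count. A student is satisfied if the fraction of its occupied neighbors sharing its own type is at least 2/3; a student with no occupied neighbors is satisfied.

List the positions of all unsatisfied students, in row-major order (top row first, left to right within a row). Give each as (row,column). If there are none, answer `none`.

(0,1), (0,2), (2,3), (3,1), (3,3), (4,0), (4,1), (5,1)

Row 0: (0,1)N 1/2 not · (0,2)S 0/1 not
Row 1: (1,0)N 1/1 satisfied · (1,1)N 2/2 satisfied
Row 2: (2,2)N 1/1 satisfied · (2,3)N 1/2 not
Row 3: (3,1)N 0/1 not · (3,3)S 0/1 not
Row 4: (4,0)N 1/2 not · (4,1)S 1/4 not · (4,2)S 2/2 satisfied
Row 5: (5,0)N 2/2 satisfied · (5,1)N 1/3 not · (5,2)S 2/3 satisfied · (5,3)S 1/1 satisfied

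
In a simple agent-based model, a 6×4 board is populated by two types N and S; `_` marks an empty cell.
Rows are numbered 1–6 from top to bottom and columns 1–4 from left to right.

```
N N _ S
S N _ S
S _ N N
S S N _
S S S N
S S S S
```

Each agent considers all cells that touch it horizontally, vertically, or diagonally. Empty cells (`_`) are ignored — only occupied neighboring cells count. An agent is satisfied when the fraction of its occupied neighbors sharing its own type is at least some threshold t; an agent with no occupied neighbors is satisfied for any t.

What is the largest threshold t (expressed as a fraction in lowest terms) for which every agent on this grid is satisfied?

1/4

Row 1: (1,1)N 2/3 · (1,2)N 2/3 · (1,4)S 1/1
Row 2: (2,1)S 1/4 · (2,2)N 3/5 · (2,4)S 1/3
Row 3: (3,1)S 3/4 · (3,3)N 3/5 · (3,4)N 2/3
Row 4: (4,1)S 4/4 · (4,2)S 5/7 · (4,3)N 3/6
Row 5: (5,1)S 5/5 · (5,2)S 7/8 · (5,3)S 5/7 · (5,4)N 1/4
Row 6: (6,1)S 3/3 · (6,2)S 5/5 · (6,3)S 4/5 · (6,4)S 2/3
The smallest same-type fraction is 1/4 at (2,1), which reduces to 1/4. Any threshold above that leaves this agent unsatisfied.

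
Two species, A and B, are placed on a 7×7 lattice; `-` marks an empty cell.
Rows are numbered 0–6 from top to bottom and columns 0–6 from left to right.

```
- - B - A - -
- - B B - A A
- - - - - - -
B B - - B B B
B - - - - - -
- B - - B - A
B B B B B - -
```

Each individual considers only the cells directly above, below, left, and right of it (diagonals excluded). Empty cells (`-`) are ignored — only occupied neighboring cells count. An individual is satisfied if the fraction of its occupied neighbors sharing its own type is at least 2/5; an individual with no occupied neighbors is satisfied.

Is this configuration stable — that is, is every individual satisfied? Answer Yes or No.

(0,2)B 1/1 ✓
(0,4)A 0/0 ✓
(1,2)B 2/2 ✓
(1,3)B 1/1 ✓
(1,5)A 1/1 ✓
(1,6)A 1/1 ✓
(3,0)B 2/2 ✓
(3,1)B 1/1 ✓
(3,4)B 1/1 ✓
(3,5)B 2/2 ✓
(3,6)B 1/1 ✓
(4,0)B 1/1 ✓
(5,1)B 1/1 ✓
(5,4)B 1/1 ✓
(5,6)A 0/0 ✓
(6,0)B 1/1 ✓
(6,1)B 3/3 ✓
(6,2)B 2/2 ✓
(6,3)B 2/2 ✓
(6,4)B 2/2 ✓
All meet the threshold, so the configuration is stable.

Yes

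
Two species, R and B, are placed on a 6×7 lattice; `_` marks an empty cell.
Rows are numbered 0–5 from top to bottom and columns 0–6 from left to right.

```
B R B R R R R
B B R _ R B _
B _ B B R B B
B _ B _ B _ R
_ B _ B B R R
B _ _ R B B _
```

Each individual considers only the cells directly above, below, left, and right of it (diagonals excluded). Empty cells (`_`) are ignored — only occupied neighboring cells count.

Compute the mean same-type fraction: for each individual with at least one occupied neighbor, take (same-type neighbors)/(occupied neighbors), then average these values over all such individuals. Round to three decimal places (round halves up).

0.563

Row 0: (0,0)B 1/2 · (0,1)R 0/3 · (0,2)B 0/3 · (0,3)R 1/2 · (0,4)R 3/3 · (0,5)R 2/3 · (0,6)R 1/1
Row 1: (1,0)B 3/3 · (1,1)B 1/3 · (1,2)R 0/3 · (1,4)R 2/3 · (1,5)B 1/3
Row 2: (2,0)B 2/2 · (2,2)B 2/3 · (2,3)B 1/2 · (2,4)R 1/4 · (2,5)B 2/3 · (2,6)B 1/2
Row 3: (3,0)B 1/1 · (3,2)B 1/1 · (3,4)B 1/2 · (3,6)R 1/2
Row 4: (4,1)B — no occupied neighbors · (4,3)B 1/2 · (4,4)B 3/4 · (4,5)R 1/3 · (4,6)R 2/2
Row 5: (5,0)B — no occupied neighbors · (5,3)R 0/2 · (5,4)B 2/3 · (5,5)B 1/2
Sum over 29 individuals: 1/2 + 0/3 + 0/3 + 1/2 + 3/3 + 2/3 + 1/1 + 3/3 + 1/3 + 0/3 + 2/3 + 1/3 + 2/2 + 2/3 + 1/2 + 1/4 + 2/3 + 1/2 + 1/1 + 1/1 + 1/2 + 1/2 + 1/2 + 3/4 + 1/3 + 2/2 + 0/2 + 2/3 + 1/2 = 49/3; mean = 49/3 ÷ 29 = 49/87 = 0.563218… → 0.563.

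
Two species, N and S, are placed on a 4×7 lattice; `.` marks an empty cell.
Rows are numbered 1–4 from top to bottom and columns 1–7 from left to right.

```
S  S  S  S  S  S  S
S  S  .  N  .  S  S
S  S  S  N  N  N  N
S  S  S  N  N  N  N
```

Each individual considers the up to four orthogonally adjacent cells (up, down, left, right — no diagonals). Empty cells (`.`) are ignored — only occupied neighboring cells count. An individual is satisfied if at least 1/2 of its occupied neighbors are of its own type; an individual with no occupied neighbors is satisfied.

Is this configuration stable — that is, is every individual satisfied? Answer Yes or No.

Yes

Row 1: (1,1)S 2/2 ✓ · (1,2)S 3/3 ✓ · (1,3)S 2/2 ✓ · (1,4)S 2/3 ✓ · (1,5)S 2/2 ✓ · (1,6)S 3/3 ✓ · (1,7)S 2/2 ✓
Row 2: (2,1)S 3/3 ✓ · (2,2)S 3/3 ✓ · (2,4)N 1/2 ✓ · (2,6)S 2/3 ✓ · (2,7)S 2/3 ✓
Row 3: (3,1)S 3/3 ✓ · (3,2)S 4/4 ✓ · (3,3)S 2/3 ✓ · (3,4)N 3/4 ✓ · (3,5)N 3/3 ✓ · (3,6)N 3/4 ✓ · (3,7)N 2/3 ✓
Row 4: (4,1)S 2/2 ✓ · (4,2)S 3/3 ✓ · (4,3)S 2/3 ✓ · (4,4)N 2/3 ✓ · (4,5)N 3/3 ✓ · (4,6)N 3/3 ✓ · (4,7)N 2/2 ✓
All meet the threshold, so the configuration is stable.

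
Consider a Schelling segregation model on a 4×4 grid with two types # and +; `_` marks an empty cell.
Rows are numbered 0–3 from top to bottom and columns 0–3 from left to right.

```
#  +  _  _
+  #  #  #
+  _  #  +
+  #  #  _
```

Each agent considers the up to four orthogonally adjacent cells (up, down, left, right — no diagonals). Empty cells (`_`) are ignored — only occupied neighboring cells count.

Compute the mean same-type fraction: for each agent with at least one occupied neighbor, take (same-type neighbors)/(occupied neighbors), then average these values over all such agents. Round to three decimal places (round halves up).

(0,0)# 0/2
(0,1)+ 0/2
(1,0)+ 1/3
(1,1)# 1/3
(1,2)# 3/3
(1,3)# 1/2
(2,0)+ 2/2
(2,2)# 2/3
(2,3)+ 0/2
(3,0)+ 1/2
(3,1)# 1/2
(3,2)# 2/2
Sum over 12 agents: 0/2 + 0/2 + 1/3 + 1/3 + 3/3 + 1/2 + 2/2 + 2/3 + 0/2 + 1/2 + 1/2 + 2/2 = 35/6; mean = 35/6 ÷ 12 = 35/72 = 0.486111… → 0.486.

0.486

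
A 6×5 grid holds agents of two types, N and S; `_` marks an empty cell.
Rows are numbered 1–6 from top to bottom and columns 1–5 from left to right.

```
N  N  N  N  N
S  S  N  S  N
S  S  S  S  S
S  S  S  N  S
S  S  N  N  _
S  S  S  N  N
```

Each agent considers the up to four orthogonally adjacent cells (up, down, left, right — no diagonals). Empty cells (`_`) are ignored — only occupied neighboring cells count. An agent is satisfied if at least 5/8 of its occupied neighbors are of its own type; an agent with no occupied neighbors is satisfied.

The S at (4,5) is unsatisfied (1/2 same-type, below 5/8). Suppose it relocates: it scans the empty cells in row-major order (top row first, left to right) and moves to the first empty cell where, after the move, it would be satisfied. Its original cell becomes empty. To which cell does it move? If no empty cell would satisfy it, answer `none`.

none

Vacating (4,5). Empty cells in order:
  (5,5): 0/2 same-type → still unsatisfied.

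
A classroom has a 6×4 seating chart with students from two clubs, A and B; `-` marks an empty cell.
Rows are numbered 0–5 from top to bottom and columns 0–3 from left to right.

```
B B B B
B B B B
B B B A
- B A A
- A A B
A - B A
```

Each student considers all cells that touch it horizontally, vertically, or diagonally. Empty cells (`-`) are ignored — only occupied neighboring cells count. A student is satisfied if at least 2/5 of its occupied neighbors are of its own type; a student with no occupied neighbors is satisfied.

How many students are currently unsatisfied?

3

Row 0: (0,0)B 3/3 satisfied · (0,1)B 5/5 satisfied · (0,2)B 5/5 satisfied · (0,3)B 3/3 satisfied
Row 1: (1,0)B 5/5 satisfied · (1,1)B 8/8 satisfied · (1,2)B 7/8 satisfied · (1,3)B 4/5 satisfied
Row 2: (2,0)B 4/4 satisfied · (2,1)B 6/7 satisfied · (2,2)B 5/8 satisfied · (2,3)A 2/5 satisfied
Row 3: (3,1)B 3/6 satisfied · (3,2)A 4/8 satisfied · (3,3)A 3/5 satisfied
Row 4: (4,1)A 3/5 satisfied · (4,2)A 4/7 satisfied · (4,3)B 1/5 not
Row 5: (5,0)A 1/1 satisfied · (5,2)B 1/4 not · (5,3)A 1/3 not
Unsatisfied: (4,3), (5,2), (5,3) — 3 in total.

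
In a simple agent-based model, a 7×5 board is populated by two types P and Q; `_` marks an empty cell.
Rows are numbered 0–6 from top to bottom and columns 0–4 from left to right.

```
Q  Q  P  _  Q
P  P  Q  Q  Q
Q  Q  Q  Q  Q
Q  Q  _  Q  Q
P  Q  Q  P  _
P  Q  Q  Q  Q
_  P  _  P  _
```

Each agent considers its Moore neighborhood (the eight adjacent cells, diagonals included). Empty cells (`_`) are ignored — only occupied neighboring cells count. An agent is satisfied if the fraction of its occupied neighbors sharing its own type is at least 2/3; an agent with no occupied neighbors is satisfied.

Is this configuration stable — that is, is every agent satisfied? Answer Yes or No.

No

Row 0: (0,0)Q 1/3 not · (0,1)Q 2/5 not · (0,2)P 1/4 not · (0,4)Q 2/2 satisfied
Row 1: (1,0)P 1/5 not · (1,1)P 2/8 not · (1,2)Q 5/7 satisfied · (1,3)Q 6/7 satisfied · (1,4)Q 4/4 satisfied
Row 2: (2,0)Q 3/5 not · (2,1)Q 5/7 satisfied · (2,2)Q 6/7 satisfied · (2,3)Q 7/7 satisfied · (2,4)Q 5/5 satisfied
Row 3: (3,0)Q 4/5 satisfied · (3,1)Q 6/7 satisfied · (3,3)Q 5/6 satisfied · (3,4)Q 3/4 satisfied
Row 4: (4,0)P 1/5 not · (4,1)Q 5/7 satisfied · (4,2)Q 6/7 satisfied · (4,3)P 0/6 not
Row 5: (5,0)P 2/4 not · (5,1)Q 3/6 not · (5,2)Q 4/7 not · (5,3)Q 3/5 not · (5,4)Q 1/3 not
Row 6: (6,1)P 1/3 not · (6,3)P 0/3 not
For instance (0,0) has only 1/3 same-type neighbors, below 2/3.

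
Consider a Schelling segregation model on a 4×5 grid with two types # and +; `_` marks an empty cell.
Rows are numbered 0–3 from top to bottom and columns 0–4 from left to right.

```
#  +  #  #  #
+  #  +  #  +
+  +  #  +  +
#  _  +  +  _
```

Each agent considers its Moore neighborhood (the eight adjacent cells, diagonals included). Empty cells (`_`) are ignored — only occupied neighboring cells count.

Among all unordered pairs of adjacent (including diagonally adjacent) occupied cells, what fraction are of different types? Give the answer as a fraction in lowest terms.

Scan each occupied cell's neighbors to the right and below (and the two forward diagonals) so each pair is counted once.
From row 0: 8 unlike of 17 pairs (running 8/17).
From row 1: 9 unlike of 17 pairs (running 17/34).
From row 2: 6 unlike of 12 pairs (running 23/46).
From row 3: 0 unlike of 1 pairs (running 23/47).
Total adjacent occupied pairs: 47; unlike-type pairs: 23.
23/47 is already in lowest terms.

23/47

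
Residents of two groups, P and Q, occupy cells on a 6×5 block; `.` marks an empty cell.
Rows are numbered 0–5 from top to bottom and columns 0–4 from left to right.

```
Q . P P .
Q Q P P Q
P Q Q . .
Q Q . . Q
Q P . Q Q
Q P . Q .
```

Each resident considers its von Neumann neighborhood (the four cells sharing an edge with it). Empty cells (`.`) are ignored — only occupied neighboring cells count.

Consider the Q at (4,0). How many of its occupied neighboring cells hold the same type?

Occupied neighbors of (4,0): (3,0)=Q, (5,0)=Q, (4,1)=P.
Same type (Q): 2 of 3.

2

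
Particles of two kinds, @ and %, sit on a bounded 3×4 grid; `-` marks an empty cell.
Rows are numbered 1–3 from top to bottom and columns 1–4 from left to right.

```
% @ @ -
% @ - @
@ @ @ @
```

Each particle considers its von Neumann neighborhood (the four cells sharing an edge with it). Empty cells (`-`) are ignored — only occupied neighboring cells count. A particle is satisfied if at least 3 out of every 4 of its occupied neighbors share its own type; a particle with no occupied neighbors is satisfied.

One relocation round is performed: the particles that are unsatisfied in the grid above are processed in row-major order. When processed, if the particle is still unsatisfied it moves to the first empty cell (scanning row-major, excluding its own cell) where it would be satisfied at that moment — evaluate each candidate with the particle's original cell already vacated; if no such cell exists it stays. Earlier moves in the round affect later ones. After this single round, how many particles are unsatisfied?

Initially unsatisfied (in order): (1,1), (1,2), (2,1), (2,2), (3,1).
  (1,1): no empty cell satisfies it; stays.
  (1,2) → (1,4).
  (2,1): no empty cell satisfies it; stays.
  (2,2) → (2,3).
  (3,1): no empty cell satisfies it; stays.
Resulting grid:
% - @ @
% - @ @
@ @ @ @
Unsatisfied now: (2,1), (3,1).

2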